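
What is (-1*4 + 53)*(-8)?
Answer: -392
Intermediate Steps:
(-1*4 + 53)*(-8) = (-4 + 53)*(-8) = 49*(-8) = -392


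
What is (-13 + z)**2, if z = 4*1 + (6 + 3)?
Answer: 0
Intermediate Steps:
z = 13 (z = 4 + 9 = 13)
(-13 + z)**2 = (-13 + 13)**2 = 0**2 = 0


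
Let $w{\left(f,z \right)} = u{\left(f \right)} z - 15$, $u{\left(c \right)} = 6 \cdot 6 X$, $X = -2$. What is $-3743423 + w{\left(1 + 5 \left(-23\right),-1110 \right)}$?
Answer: $-3663518$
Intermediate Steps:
$u{\left(c \right)} = -72$ ($u{\left(c \right)} = 6 \cdot 6 \left(-2\right) = 36 \left(-2\right) = -72$)
$w{\left(f,z \right)} = -15 - 72 z$ ($w{\left(f,z \right)} = - 72 z - 15 = -15 - 72 z$)
$-3743423 + w{\left(1 + 5 \left(-23\right),-1110 \right)} = -3743423 - -79905 = -3743423 + \left(-15 + 79920\right) = -3743423 + 79905 = -3663518$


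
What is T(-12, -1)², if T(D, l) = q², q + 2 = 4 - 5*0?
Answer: 16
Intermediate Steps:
q = 2 (q = -2 + (4 - 5*0) = -2 + (4 + 0) = -2 + 4 = 2)
T(D, l) = 4 (T(D, l) = 2² = 4)
T(-12, -1)² = 4² = 16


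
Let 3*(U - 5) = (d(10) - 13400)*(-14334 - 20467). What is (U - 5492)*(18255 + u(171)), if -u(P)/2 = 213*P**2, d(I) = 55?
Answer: -1925477980259108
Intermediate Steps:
u(P) = -426*P**2
U = 464419360/3 (U = 5 + ((55 - 13400)*(-14334 - 20467))/3 = 5 + (-13345*(-34801))/3 = 5 + (1/3)*464419345 = 5 + 464419345/3 = 464419360/3 ≈ 1.5481e+8)
(U - 5492)*(18255 + u(171)) = (464419360/3 - 5492)*(18255 - 426*171**2) = 464402884*(18255 - 426*29241)/3 = 464402884*(18255 - 12456666)/3 = (464402884/3)*(-12438411) = -1925477980259108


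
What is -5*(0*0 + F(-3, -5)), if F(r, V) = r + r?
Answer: 30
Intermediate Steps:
F(r, V) = 2*r
-5*(0*0 + F(-3, -5)) = -5*(0*0 + 2*(-3)) = -5*(0 - 6) = -5*(-6) = 30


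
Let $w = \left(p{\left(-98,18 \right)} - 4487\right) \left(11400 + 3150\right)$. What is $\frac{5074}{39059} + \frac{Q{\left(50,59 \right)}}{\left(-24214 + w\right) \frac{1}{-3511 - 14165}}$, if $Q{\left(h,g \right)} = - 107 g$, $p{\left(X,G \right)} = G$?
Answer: $- \frac{1007121068639}{635179059419} \approx -1.5856$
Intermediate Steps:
$w = -65023950$ ($w = \left(18 - 4487\right) \left(11400 + 3150\right) = \left(-4469\right) 14550 = -65023950$)
$\frac{5074}{39059} + \frac{Q{\left(50,59 \right)}}{\left(-24214 + w\right) \frac{1}{-3511 - 14165}} = \frac{5074}{39059} + \frac{\left(-107\right) 59}{\left(-24214 - 65023950\right) \frac{1}{-3511 - 14165}} = 5074 \cdot \frac{1}{39059} - \frac{6313}{\left(-65048164\right) \frac{1}{-17676}} = \frac{5074}{39059} - \frac{6313}{\left(-65048164\right) \left(- \frac{1}{17676}\right)} = \frac{5074}{39059} - \frac{6313}{\frac{16262041}{4419}} = \frac{5074}{39059} - \frac{27897147}{16262041} = - \frac{1007121068639}{635179059419}$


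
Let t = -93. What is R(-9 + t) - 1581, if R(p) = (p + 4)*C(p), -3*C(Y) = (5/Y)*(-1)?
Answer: -241648/153 ≈ -1579.4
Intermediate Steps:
C(Y) = 5/(3*Y) (C(Y) = -5/Y*(-1)/3 = -(-5)/(3*Y) = 5/(3*Y))
R(p) = 5*(4 + p)/(3*p) (R(p) = (p + 4)*(5/(3*p)) = (4 + p)*(5/(3*p)) = 5*(4 + p)/(3*p))
R(-9 + t) - 1581 = 5*(4 + (-9 - 93))/(3*(-9 - 93)) - 1581 = (5/3)*(4 - 102)/(-102) - 1581 = (5/3)*(-1/102)*(-98) - 1581 = 245/153 - 1581 = -241648/153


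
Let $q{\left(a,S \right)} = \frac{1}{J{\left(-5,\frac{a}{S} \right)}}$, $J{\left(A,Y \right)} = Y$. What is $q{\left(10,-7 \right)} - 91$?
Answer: $- \frac{917}{10} \approx -91.7$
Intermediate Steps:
$q{\left(a,S \right)} = \frac{S}{a}$ ($q{\left(a,S \right)} = \frac{1}{a \frac{1}{S}} = \frac{S}{a}$)
$q{\left(10,-7 \right)} - 91 = - \frac{7}{10} - 91 = - \frac{917}{10}$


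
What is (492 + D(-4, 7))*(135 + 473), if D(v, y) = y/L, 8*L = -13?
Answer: 3854720/13 ≈ 2.9652e+5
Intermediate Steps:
L = -13/8 (L = (⅛)*(-13) = -13/8 ≈ -1.6250)
D(v, y) = -8*y/13 (D(v, y) = y/(-13/8) = y*(-8/13) = -8*y/13)
(492 + D(-4, 7))*(135 + 473) = (492 - 8/13*7)*(135 + 473) = (492 - 56/13)*608 = (6340/13)*608 = 3854720/13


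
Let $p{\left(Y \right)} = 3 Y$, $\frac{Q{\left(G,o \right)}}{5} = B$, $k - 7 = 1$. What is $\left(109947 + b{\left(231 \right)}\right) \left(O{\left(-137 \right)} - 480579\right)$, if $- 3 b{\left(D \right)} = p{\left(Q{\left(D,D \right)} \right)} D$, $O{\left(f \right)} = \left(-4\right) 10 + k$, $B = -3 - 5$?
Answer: $-57282583257$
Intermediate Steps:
$k = 8$ ($k = 7 + 1 = 8$)
$B = -8$ ($B = -3 - 5 = -8$)
$Q{\left(G,o \right)} = -40$ ($Q{\left(G,o \right)} = 5 \left(-8\right) = -40$)
$O{\left(f \right)} = -32$ ($O{\left(f \right)} = \left(-4\right) 10 + 8 = -40 + 8 = -32$)
$b{\left(D \right)} = 40 D$ ($b{\left(D \right)} = - \frac{3 \left(-40\right) D}{3} = - \frac{\left(-120\right) D}{3} = 40 D$)
$\left(109947 + b{\left(231 \right)}\right) \left(O{\left(-137 \right)} - 480579\right) = \left(109947 + 40 \cdot 231\right) \left(-32 - 480579\right) = \left(109947 + 9240\right) \left(-480611\right) = 119187 \left(-480611\right) = -57282583257$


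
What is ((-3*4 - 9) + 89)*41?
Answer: 2788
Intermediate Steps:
((-3*4 - 9) + 89)*41 = ((-12 - 9) + 89)*41 = (-21 + 89)*41 = 68*41 = 2788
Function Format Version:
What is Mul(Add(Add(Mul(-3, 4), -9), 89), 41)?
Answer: 2788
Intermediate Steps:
Mul(Add(Add(Mul(-3, 4), -9), 89), 41) = Mul(Add(Add(-12, -9), 89), 41) = Mul(Add(-21, 89), 41) = Mul(68, 41) = 2788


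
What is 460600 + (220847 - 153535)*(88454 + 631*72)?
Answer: 9012595032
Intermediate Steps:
460600 + (220847 - 153535)*(88454 + 631*72) = 460600 + 67312*(88454 + 45432) = 460600 + 67312*133886 = 460600 + 9012134432 = 9012595032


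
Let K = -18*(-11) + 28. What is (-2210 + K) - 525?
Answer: -2509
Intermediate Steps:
K = 226 (K = 198 + 28 = 226)
(-2210 + K) - 525 = (-2210 + 226) - 525 = -1984 - 525 = -2509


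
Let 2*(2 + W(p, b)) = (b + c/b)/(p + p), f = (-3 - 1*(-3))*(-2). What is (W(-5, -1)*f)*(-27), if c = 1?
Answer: 0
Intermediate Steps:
f = 0 (f = (-3 + 3)*(-2) = 0*(-2) = 0)
W(p, b) = -2 + (b + 1/b)/(4*p) (W(p, b) = -2 + ((b + 1/b)/(p + p))/2 = -2 + ((b + 1/b)/((2*p)))/2 = -2 + ((b + 1/b)*(1/(2*p)))/2 = -2 + ((b + 1/b)/(2*p))/2 = -2 + (b + 1/b)/(4*p))
(W(-5, -1)*f)*(-27) = ((-2 + (¼)*(-1)/(-5) + (¼)/(-1*(-5)))*0)*(-27) = ((-2 + (¼)*(-1)*(-⅕) + (¼)*(-1)*(-⅕))*0)*(-27) = ((-2 + 1/20 + 1/20)*0)*(-27) = -19/10*0*(-27) = 0*(-27) = 0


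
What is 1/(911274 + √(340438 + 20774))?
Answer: 151879/138403323644 - √90303/415209970932 ≈ 1.0966e-6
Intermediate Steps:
1/(911274 + √(340438 + 20774)) = 1/(911274 + √361212) = 1/(911274 + 2*√90303)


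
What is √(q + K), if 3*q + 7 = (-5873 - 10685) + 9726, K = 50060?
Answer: √430023/3 ≈ 218.59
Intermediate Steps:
q = -6839/3 (q = -7/3 + ((-5873 - 10685) + 9726)/3 = -7/3 + (-16558 + 9726)/3 = -7/3 + (⅓)*(-6832) = -7/3 - 6832/3 = -6839/3 ≈ -2279.7)
√(q + K) = √(-6839/3 + 50060) = √(143341/3) = √430023/3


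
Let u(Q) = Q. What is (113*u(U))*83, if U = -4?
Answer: -37516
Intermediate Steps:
(113*u(U))*83 = (113*(-4))*83 = -452*83 = -37516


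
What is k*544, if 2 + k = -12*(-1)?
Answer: 5440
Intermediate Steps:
k = 10 (k = -2 - 12*(-1) = -2 + 12 = 10)
k*544 = 10*544 = 5440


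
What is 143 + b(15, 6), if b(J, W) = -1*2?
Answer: 141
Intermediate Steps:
b(J, W) = -2
143 + b(15, 6) = 143 - 2 = 141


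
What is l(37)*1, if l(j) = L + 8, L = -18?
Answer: -10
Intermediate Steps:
l(j) = -10 (l(j) = -18 + 8 = -10)
l(37)*1 = -10*1 = -10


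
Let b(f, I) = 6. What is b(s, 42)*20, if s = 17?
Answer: 120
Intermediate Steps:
b(s, 42)*20 = 6*20 = 120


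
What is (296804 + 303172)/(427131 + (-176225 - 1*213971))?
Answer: 599976/36935 ≈ 16.244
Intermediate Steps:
(296804 + 303172)/(427131 + (-176225 - 1*213971)) = 599976/(427131 + (-176225 - 213971)) = 599976/(427131 - 390196) = 599976/36935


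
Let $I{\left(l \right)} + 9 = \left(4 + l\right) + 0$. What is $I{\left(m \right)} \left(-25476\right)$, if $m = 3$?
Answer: $50952$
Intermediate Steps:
$I{\left(l \right)} = -5 + l$ ($I{\left(l \right)} = -9 + \left(\left(4 + l\right) + 0\right) = -9 + \left(4 + l\right) = -5 + l$)
$I{\left(m \right)} \left(-25476\right) = \left(-5 + 3\right) \left(-25476\right) = \left(-2\right) \left(-25476\right) = 50952$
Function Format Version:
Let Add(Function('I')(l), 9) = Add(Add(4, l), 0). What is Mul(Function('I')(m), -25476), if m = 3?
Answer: 50952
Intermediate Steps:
Function('I')(l) = Add(-5, l) (Function('I')(l) = Add(-9, Add(Add(4, l), 0)) = Add(-9, Add(4, l)) = Add(-5, l))
Mul(Function('I')(m), -25476) = Mul(Add(-5, 3), -25476) = Mul(-2, -25476) = 50952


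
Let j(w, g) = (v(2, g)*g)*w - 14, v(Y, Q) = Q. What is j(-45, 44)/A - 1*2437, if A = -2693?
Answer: -6475707/2693 ≈ -2404.6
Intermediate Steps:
j(w, g) = -14 + w*g² (j(w, g) = (g*g)*w - 14 = g²*w - 14 = w*g² - 14 = -14 + w*g²)
j(-45, 44)/A - 1*2437 = (-14 - 45*44²)/(-2693) - 1*2437 = (-14 - 45*1936)*(-1/2693) - 2437 = (-14 - 87120)*(-1/2693) - 2437 = -87134*(-1/2693) - 2437 = 87134/2693 - 2437 = -6475707/2693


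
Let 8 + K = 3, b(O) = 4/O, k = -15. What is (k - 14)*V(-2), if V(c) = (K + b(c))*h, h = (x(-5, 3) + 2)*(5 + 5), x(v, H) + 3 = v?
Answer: -12180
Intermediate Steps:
x(v, H) = -3 + v
K = -5 (K = -8 + 3 = -5)
h = -60 (h = ((-3 - 5) + 2)*(5 + 5) = (-8 + 2)*10 = -6*10 = -60)
V(c) = 300 - 240/c (V(c) = (-5 + 4/c)*(-60) = 300 - 240/c)
(k - 14)*V(-2) = (-15 - 14)*(300 - 240/(-2)) = -29*(300 - 240*(-1/2)) = -29*(300 + 120) = -29*420 = -12180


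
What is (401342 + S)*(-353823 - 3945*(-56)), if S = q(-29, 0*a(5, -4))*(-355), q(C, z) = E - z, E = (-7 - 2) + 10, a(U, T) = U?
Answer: -53292375261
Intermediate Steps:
E = 1 (E = -9 + 10 = 1)
q(C, z) = 1 - z
S = -355 (S = (1 - 0*5)*(-355) = (1 - 1*0)*(-355) = (1 + 0)*(-355) = 1*(-355) = -355)
(401342 + S)*(-353823 - 3945*(-56)) = (401342 - 355)*(-353823 - 3945*(-56)) = 400987*(-353823 + 220920) = 400987*(-132903) = -53292375261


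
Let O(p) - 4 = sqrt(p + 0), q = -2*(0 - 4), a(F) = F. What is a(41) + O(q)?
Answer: 45 + 2*sqrt(2) ≈ 47.828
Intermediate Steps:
q = 8 (q = -2*(-4) = 8)
O(p) = 4 + sqrt(p) (O(p) = 4 + sqrt(p + 0) = 4 + sqrt(p))
a(41) + O(q) = 41 + (4 + sqrt(8)) = 41 + (4 + 2*sqrt(2)) = 45 + 2*sqrt(2)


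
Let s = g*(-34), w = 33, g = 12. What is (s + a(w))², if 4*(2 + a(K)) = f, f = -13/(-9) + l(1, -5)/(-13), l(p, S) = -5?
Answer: 9183963889/54756 ≈ 1.6773e+5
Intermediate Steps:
s = -408 (s = 12*(-34) = -408)
f = 214/117 (f = -13/(-9) - 5/(-13) = -13*(-⅑) - 5*(-1/13) = 13/9 + 5/13 = 214/117 ≈ 1.8291)
a(K) = -361/234 (a(K) = -2 + (¼)*(214/117) = -2 + 107/234 = -361/234)
(s + a(w))² = (-408 - 361/234)² = (-95833/234)² = 9183963889/54756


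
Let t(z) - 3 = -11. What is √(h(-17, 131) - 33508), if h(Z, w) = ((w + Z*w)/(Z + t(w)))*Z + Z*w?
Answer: 3*I*√103223/5 ≈ 192.77*I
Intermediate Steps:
t(z) = -8 (t(z) = 3 - 11 = -8)
h(Z, w) = Z*w + Z*(w + Z*w)/(-8 + Z) (h(Z, w) = ((w + Z*w)/(Z - 8))*Z + Z*w = ((w + Z*w)/(-8 + Z))*Z + Z*w = Z*(w + Z*w)/(-8 + Z) + Z*w = Z*w + Z*(w + Z*w)/(-8 + Z))
√(h(-17, 131) - 33508) = √(-17*131*(-7 + 2*(-17))/(-8 - 17) - 33508) = √(-17*131*(-7 - 34)/(-25) - 33508) = √(-17*131*(-1/25)*(-41) - 33508) = √(-91307/25 - 33508) = √(-929007/25) = 3*I*√103223/5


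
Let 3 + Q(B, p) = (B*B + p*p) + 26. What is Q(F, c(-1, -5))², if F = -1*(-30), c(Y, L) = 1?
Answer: 853776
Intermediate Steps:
F = 30
Q(B, p) = 23 + B² + p² (Q(B, p) = -3 + ((B*B + p*p) + 26) = -3 + ((B² + p²) + 26) = -3 + (26 + B² + p²) = 23 + B² + p²)
Q(F, c(-1, -5))² = (23 + 30² + 1²)² = (23 + 900 + 1)² = 924² = 853776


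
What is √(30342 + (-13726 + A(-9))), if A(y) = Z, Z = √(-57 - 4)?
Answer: √(16616 + I*√61) ≈ 128.9 + 0.03*I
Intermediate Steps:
Z = I*√61 (Z = √(-61) = I*√61 ≈ 7.8102*I)
A(y) = I*√61
√(30342 + (-13726 + A(-9))) = √(30342 + (-13726 + I*√61)) = √(16616 + I*√61)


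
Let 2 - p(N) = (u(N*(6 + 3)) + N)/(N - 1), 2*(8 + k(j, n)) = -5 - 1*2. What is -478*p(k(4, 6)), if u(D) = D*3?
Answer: 283932/25 ≈ 11357.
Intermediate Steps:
k(j, n) = -23/2 (k(j, n) = -8 + (-5 - 1*2)/2 = -8 + (-5 - 2)/2 = -8 + (1/2)*(-7) = -8 - 7/2 = -23/2)
u(D) = 3*D
p(N) = 2 - 28*N/(-1 + N) (p(N) = 2 - (3*(N*(6 + 3)) + N)/(N - 1) = 2 - (3*(N*9) + N)/(-1 + N) = 2 - (3*(9*N) + N)/(-1 + N) = 2 - (27*N + N)/(-1 + N) = 2 - 28*N/(-1 + N))
-478*p(k(4, 6)) = -956*(-1 - 13*(-23/2))/(-1 - 23/2) = -956*(-1 + 299/2)/(-25/2) = -956*(-2)*297/(25*2) = -478*(-594/25) = 283932/25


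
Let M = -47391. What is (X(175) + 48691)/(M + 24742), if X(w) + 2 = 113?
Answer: -48802/22649 ≈ -2.1547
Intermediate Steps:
X(w) = 111 (X(w) = -2 + 113 = 111)
(X(175) + 48691)/(M + 24742) = (111 + 48691)/(-47391 + 24742) = 48802/(-22649) = 48802*(-1/22649) = -48802/22649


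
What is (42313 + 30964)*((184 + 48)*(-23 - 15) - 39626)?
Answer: -3549684434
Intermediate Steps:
(42313 + 30964)*((184 + 48)*(-23 - 15) - 39626) = 73277*(232*(-38) - 39626) = 73277*(-8816 - 39626) = 73277*(-48442) = -3549684434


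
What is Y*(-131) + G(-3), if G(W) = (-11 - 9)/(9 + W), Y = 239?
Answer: -93937/3 ≈ -31312.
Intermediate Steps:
G(W) = -20/(9 + W)
Y*(-131) + G(-3) = 239*(-131) - 20/(9 - 3) = -31309 - 20/6 = -31309 - 20*1/6 = -31309 - 10/3 = -93937/3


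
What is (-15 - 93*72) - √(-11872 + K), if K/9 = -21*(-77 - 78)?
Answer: -6711 - √17423 ≈ -6843.0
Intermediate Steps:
K = 29295 (K = 9*(-21*(-77 - 78)) = 9*(-21*(-155)) = 9*3255 = 29295)
(-15 - 93*72) - √(-11872 + K) = (-15 - 93*72) - √(-11872 + 29295) = (-15 - 6696) - √17423 = -6711 - √17423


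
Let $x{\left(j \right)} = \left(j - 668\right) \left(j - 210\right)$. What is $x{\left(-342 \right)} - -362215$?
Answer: $919735$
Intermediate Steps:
$x{\left(j \right)} = \left(-668 + j\right) \left(-210 + j\right)$
$x{\left(-342 \right)} - -362215 = \left(140280 + \left(-342\right)^{2} - -300276\right) - -362215 = \left(140280 + 116964 + 300276\right) + 362215 = 557520 + 362215 = 919735$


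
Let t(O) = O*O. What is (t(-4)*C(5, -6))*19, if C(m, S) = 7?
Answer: 2128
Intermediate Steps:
t(O) = O²
(t(-4)*C(5, -6))*19 = ((-4)²*7)*19 = (16*7)*19 = 112*19 = 2128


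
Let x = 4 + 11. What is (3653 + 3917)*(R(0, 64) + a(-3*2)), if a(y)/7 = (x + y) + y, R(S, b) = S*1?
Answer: 158970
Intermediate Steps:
R(S, b) = S
x = 15
a(y) = 105 + 14*y (a(y) = 7*((15 + y) + y) = 7*(15 + 2*y) = 105 + 14*y)
(3653 + 3917)*(R(0, 64) + a(-3*2)) = (3653 + 3917)*(0 + (105 + 14*(-3*2))) = 7570*(0 + (105 + 14*(-6))) = 7570*(0 + (105 - 84)) = 7570*(0 + 21) = 7570*21 = 158970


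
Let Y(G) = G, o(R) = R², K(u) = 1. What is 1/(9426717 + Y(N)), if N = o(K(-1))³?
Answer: 1/9426718 ≈ 1.0608e-7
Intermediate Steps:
N = 1 (N = (1²)³ = 1³ = 1)
1/(9426717 + Y(N)) = 1/(9426717 + 1) = 1/9426718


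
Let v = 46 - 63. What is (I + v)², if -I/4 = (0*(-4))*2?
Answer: 289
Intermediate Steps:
v = -17
I = 0 (I = -4*0*(-4)*2 = -0*2 = -4*0 = 0)
(I + v)² = (0 - 17)² = (-17)² = 289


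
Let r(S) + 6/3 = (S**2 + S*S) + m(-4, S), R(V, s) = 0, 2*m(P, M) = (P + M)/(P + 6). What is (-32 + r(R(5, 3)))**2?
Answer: 1225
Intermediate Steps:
m(P, M) = (M + P)/(2*(6 + P)) (m(P, M) = ((P + M)/(P + 6))/2 = ((M + P)/(6 + P))/2 = (M + P)/(2*(6 + P)))
r(S) = -3 + 2*S**2 + S/4 (r(S) = -2 + ((S**2 + S*S) + (S - 4)/(2*(6 - 4))) = -2 + ((S**2 + S**2) + (1/2)*(-4 + S)/2) = -2 + (2*S**2 + (1/2)*(1/2)*(-4 + S)) = -2 + (2*S**2 + (-1 + S/4)) = -2 + (-1 + 2*S**2 + S/4) = -3 + 2*S**2 + S/4)
(-32 + r(R(5, 3)))**2 = (-32 + (-3 + 2*0**2 + (1/4)*0))**2 = (-32 + (-3 + 2*0 + 0))**2 = (-32 + (-3 + 0 + 0))**2 = (-32 - 3)**2 = (-35)**2 = 1225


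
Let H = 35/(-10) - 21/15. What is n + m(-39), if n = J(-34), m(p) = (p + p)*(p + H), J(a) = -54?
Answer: 16851/5 ≈ 3370.2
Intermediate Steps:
H = -49/10 (H = 35*(-⅒) - 21*1/15 = -7/2 - 7/5 = -49/10 ≈ -4.9000)
m(p) = 2*p*(-49/10 + p) (m(p) = (p + p)*(p - 49/10) = (2*p)*(-49/10 + p) = 2*p*(-49/10 + p))
n = -54
n + m(-39) = -54 + (⅕)*(-39)*(-49 + 10*(-39)) = -54 + (⅕)*(-39)*(-49 - 390) = -54 + (⅕)*(-39)*(-439) = -54 + 17121/5 = 16851/5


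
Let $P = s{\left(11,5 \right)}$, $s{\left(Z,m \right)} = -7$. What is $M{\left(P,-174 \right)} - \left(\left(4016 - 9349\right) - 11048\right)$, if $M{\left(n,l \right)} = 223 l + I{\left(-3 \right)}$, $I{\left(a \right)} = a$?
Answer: $-22424$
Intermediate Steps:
$P = -7$
$M{\left(n,l \right)} = -3 + 223 l$ ($M{\left(n,l \right)} = 223 l - 3 = -3 + 223 l$)
$M{\left(P,-174 \right)} - \left(\left(4016 - 9349\right) - 11048\right) = \left(-3 + 223 \left(-174\right)\right) - \left(\left(4016 - 9349\right) - 11048\right) = \left(-3 - 38802\right) - \left(-5333 - 11048\right) = -38805 - -16381 = -38805 + 16381 = -22424$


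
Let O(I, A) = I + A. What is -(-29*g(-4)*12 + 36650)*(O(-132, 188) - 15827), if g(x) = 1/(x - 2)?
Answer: 578921868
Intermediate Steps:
g(x) = 1/(-2 + x)
O(I, A) = A + I
-(-29*g(-4)*12 + 36650)*(O(-132, 188) - 15827) = -(-29/(-2 - 4)*12 + 36650)*((188 - 132) - 15827) = -(-29/(-6)*12 + 36650)*(56 - 15827) = -(-29*(-⅙)*12 + 36650)*(-15771) = -((29/6)*12 + 36650)*(-15771) = -(58 + 36650)*(-15771) = -36708*(-15771) = -1*(-578921868) = 578921868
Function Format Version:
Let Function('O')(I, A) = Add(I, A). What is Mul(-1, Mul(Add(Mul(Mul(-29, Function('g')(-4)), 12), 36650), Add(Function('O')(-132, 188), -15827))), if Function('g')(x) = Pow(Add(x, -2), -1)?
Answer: 578921868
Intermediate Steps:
Function('g')(x) = Pow(Add(-2, x), -1)
Function('O')(I, A) = Add(A, I)
Mul(-1, Mul(Add(Mul(Mul(-29, Function('g')(-4)), 12), 36650), Add(Function('O')(-132, 188), -15827))) = Mul(-1, Mul(Add(Mul(Mul(-29, Pow(Add(-2, -4), -1)), 12), 36650), Add(Add(188, -132), -15827))) = Mul(-1, Mul(Add(Mul(Mul(-29, Pow(-6, -1)), 12), 36650), Add(56, -15827))) = Mul(-1, Mul(Add(Mul(Mul(-29, Rational(-1, 6)), 12), 36650), -15771)) = Mul(-1, Mul(Add(Mul(Rational(29, 6), 12), 36650), -15771)) = Mul(-1, Mul(Add(58, 36650), -15771)) = Mul(-1, Mul(36708, -15771)) = Mul(-1, -578921868) = 578921868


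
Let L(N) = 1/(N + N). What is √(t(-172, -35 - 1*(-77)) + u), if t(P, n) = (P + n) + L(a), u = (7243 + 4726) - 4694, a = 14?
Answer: 3*√155603/14 ≈ 84.528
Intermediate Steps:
L(N) = 1/(2*N)
u = 7275 (u = 11969 - 4694 = 7275)
t(P, n) = 1/28 + P + n (t(P, n) = (P + n) + (½)/14 = (P + n) + (½)*(1/14) = (P + n) + 1/28 = 1/28 + P + n)
√(t(-172, -35 - 1*(-77)) + u) = √((1/28 - 172 + (-35 - 1*(-77))) + 7275) = √((1/28 - 172 + (-35 + 77)) + 7275) = √((1/28 - 172 + 42) + 7275) = √(-3639/28 + 7275) = √(200061/28) = 3*√155603/14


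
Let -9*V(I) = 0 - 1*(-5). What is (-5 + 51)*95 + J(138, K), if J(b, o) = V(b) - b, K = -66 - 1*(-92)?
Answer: 38083/9 ≈ 4231.4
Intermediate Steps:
V(I) = -5/9 (V(I) = -(0 - 1*(-5))/9 = -(0 + 5)/9 = -⅑*5 = -5/9)
K = 26 (K = -66 + 92 = 26)
J(b, o) = -5/9 - b
(-5 + 51)*95 + J(138, K) = (-5 + 51)*95 + (-5/9 - 1*138) = 46*95 + (-5/9 - 138) = 4370 - 1247/9 = 38083/9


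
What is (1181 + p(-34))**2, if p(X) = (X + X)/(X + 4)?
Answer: 315027001/225 ≈ 1.4001e+6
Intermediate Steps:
p(X) = 2*X/(4 + X) (p(X) = (2*X)/(4 + X) = 2*X/(4 + X))
(1181 + p(-34))**2 = (1181 + 2*(-34)/(4 - 34))**2 = (1181 + 2*(-34)/(-30))**2 = (1181 + 2*(-34)*(-1/30))**2 = (1181 + 34/15)**2 = (17749/15)**2 = 315027001/225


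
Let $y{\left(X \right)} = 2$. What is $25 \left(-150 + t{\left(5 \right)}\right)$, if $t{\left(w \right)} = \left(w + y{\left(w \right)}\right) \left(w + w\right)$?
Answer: $-2000$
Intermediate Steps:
$t{\left(w \right)} = 2 w \left(2 + w\right)$ ($t{\left(w \right)} = \left(w + 2\right) \left(w + w\right) = \left(2 + w\right) 2 w = 2 w \left(2 + w\right)$)
$25 \left(-150 + t{\left(5 \right)}\right) = 25 \left(-150 + 2 \cdot 5 \left(2 + 5\right)\right) = 25 \left(-150 + 2 \cdot 5 \cdot 7\right) = 25 \left(-150 + 70\right) = 25 \left(-80\right) = -2000$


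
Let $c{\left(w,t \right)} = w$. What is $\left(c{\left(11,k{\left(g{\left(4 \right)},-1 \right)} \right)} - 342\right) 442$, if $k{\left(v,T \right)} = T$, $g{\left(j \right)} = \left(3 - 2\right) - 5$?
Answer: $-146302$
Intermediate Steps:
$g{\left(j \right)} = -4$ ($g{\left(j \right)} = 1 - 5 = -4$)
$\left(c{\left(11,k{\left(g{\left(4 \right)},-1 \right)} \right)} - 342\right) 442 = \left(11 - 342\right) 442 = \left(-331\right) 442 = -146302$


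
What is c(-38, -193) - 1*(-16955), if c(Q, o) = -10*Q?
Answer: 17335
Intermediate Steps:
c(-38, -193) - 1*(-16955) = -10*(-38) - 1*(-16955) = 380 + 16955 = 17335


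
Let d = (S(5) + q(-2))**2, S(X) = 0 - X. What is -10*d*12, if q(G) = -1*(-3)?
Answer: -480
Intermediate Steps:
q(G) = 3
S(X) = -X
d = 4 (d = (-1*5 + 3)**2 = (-5 + 3)**2 = (-2)**2 = 4)
-10*d*12 = -10*4*12 = -40*12 = -480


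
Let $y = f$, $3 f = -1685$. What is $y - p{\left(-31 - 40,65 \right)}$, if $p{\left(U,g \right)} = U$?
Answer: $- \frac{1472}{3} \approx -490.67$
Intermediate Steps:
$f = - \frac{1685}{3}$ ($f = \frac{1}{3} \left(-1685\right) = - \frac{1685}{3} \approx -561.67$)
$y = - \frac{1685}{3} \approx -561.67$
$y - p{\left(-31 - 40,65 \right)} = - \frac{1685}{3} - \left(-31 - 40\right) = - \frac{1685}{3} - -71 = - \frac{1685}{3} + 71 = - \frac{1472}{3}$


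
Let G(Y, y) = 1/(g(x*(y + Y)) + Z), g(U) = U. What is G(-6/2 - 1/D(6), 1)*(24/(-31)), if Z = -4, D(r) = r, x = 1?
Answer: 144/1147 ≈ 0.12554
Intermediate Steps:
G(Y, y) = 1/(-4 + Y + y) (G(Y, y) = 1/(1*(y + Y) - 4) = 1/(1*(Y + y) - 4) = 1/((Y + y) - 4) = 1/(-4 + Y + y))
G(-6/2 - 1/D(6), 1)*(24/(-31)) = (24/(-31))/(-4 + (-6/2 - 1/6) + 1) = (24*(-1/31))/(-4 + (-6*½ - 1*⅙) + 1) = -24/31/(-4 + (-3 - ⅙) + 1) = -24/31/(-4 - 19/6 + 1) = -24/31/(-37/6) = -6/37*(-24/31) = 144/1147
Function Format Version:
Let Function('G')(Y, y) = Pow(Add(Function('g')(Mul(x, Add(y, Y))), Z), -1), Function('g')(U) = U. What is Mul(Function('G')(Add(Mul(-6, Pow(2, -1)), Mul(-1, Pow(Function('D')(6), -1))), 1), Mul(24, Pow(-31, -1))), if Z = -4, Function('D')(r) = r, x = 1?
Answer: Rational(144, 1147) ≈ 0.12554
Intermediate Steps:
Function('G')(Y, y) = Pow(Add(-4, Y, y), -1) (Function('G')(Y, y) = Pow(Add(Mul(1, Add(y, Y)), -4), -1) = Pow(Add(Mul(1, Add(Y, y)), -4), -1) = Pow(Add(Add(Y, y), -4), -1) = Pow(Add(-4, Y, y), -1))
Mul(Function('G')(Add(Mul(-6, Pow(2, -1)), Mul(-1, Pow(Function('D')(6), -1))), 1), Mul(24, Pow(-31, -1))) = Mul(Pow(Add(-4, Add(Mul(-6, Pow(2, -1)), Mul(-1, Pow(6, -1))), 1), -1), Mul(24, Pow(-31, -1))) = Mul(Pow(Add(-4, Add(Mul(-6, Rational(1, 2)), Mul(-1, Rational(1, 6))), 1), -1), Mul(24, Rational(-1, 31))) = Mul(Pow(Add(-4, Add(-3, Rational(-1, 6)), 1), -1), Rational(-24, 31)) = Mul(Pow(Add(-4, Rational(-19, 6), 1), -1), Rational(-24, 31)) = Mul(Pow(Rational(-37, 6), -1), Rational(-24, 31)) = Mul(Rational(-6, 37), Rational(-24, 31)) = Rational(144, 1147)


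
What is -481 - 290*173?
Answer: -50651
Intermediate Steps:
-481 - 290*173 = -481 - 50170 = -50651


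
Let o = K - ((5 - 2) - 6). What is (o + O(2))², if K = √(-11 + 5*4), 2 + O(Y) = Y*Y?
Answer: 64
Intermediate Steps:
O(Y) = -2 + Y² (O(Y) = -2 + Y*Y = -2 + Y²)
K = 3 (K = √(-11 + 20) = √9 = 3)
o = 6 (o = 3 - ((5 - 2) - 6) = 3 - (3 - 6) = 3 - 1*(-3) = 3 + 3 = 6)
(o + O(2))² = (6 + (-2 + 2²))² = (6 + (-2 + 4))² = (6 + 2)² = 8² = 64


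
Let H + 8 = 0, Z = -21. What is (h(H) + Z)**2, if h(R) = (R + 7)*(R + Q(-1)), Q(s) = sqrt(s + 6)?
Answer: (13 + sqrt(5))**2 ≈ 232.14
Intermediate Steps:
Q(s) = sqrt(6 + s)
H = -8 (H = -8 + 0 = -8)
h(R) = (7 + R)*(R + sqrt(5)) (h(R) = (R + 7)*(R + sqrt(6 - 1)) = (7 + R)*(R + sqrt(5)))
(h(H) + Z)**2 = (((-8)**2 + 7*(-8) + 7*sqrt(5) - 8*sqrt(5)) - 21)**2 = ((64 - 56 + 7*sqrt(5) - 8*sqrt(5)) - 21)**2 = ((8 - sqrt(5)) - 21)**2 = (-13 - sqrt(5))**2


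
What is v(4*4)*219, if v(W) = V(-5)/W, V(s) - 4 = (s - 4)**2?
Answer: 18615/16 ≈ 1163.4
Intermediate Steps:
V(s) = 4 + (-4 + s)**2 (V(s) = 4 + (s - 4)**2 = 4 + (-4 + s)**2)
v(W) = 85/W (v(W) = (4 + (-4 - 5)**2)/W = (4 + (-9)**2)/W = (4 + 81)/W = 85/W)
v(4*4)*219 = (85/((4*4)))*219 = (85/16)*219 = 18615/16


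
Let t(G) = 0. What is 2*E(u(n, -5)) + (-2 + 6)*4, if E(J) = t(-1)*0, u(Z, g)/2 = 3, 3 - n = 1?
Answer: 16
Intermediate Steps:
n = 2 (n = 3 - 1*1 = 3 - 1 = 2)
u(Z, g) = 6 (u(Z, g) = 2*3 = 6)
E(J) = 0 (E(J) = 0*0 = 0)
2*E(u(n, -5)) + (-2 + 6)*4 = 2*0 + (-2 + 6)*4 = 0 + 4*4 = 0 + 16 = 16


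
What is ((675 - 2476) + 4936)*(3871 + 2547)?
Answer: 20120430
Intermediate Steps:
((675 - 2476) + 4936)*(3871 + 2547) = (-1801 + 4936)*6418 = 3135*6418 = 20120430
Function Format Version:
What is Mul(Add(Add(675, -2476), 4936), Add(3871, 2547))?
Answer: 20120430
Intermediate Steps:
Mul(Add(Add(675, -2476), 4936), Add(3871, 2547)) = Mul(Add(-1801, 4936), 6418) = Mul(3135, 6418) = 20120430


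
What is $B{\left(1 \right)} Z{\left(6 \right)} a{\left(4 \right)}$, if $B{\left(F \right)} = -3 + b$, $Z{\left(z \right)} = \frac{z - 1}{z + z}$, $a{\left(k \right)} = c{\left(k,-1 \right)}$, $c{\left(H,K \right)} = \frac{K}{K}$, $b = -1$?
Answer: $- \frac{5}{3} \approx -1.6667$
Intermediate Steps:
$c{\left(H,K \right)} = 1$
$a{\left(k \right)} = 1$
$Z{\left(z \right)} = \frac{-1 + z}{2 z}$
$B{\left(F \right)} = -4$ ($B{\left(F \right)} = -3 - 1 = -4$)
$B{\left(1 \right)} Z{\left(6 \right)} a{\left(4 \right)} = - 4 \frac{-1 + 6}{2 \cdot 6} \cdot 1 = - 4 \cdot \frac{1}{2} \cdot \frac{1}{6} \cdot 5 \cdot 1 = \left(-4\right) \frac{5}{12} \cdot 1 = \left(- \frac{5}{3}\right) 1 = - \frac{5}{3}$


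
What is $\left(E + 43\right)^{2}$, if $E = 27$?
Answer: $4900$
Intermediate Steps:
$\left(E + 43\right)^{2} = \left(27 + 43\right)^{2} = 70^{2} = 4900$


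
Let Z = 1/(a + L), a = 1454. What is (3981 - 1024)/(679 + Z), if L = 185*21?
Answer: 15787423/3625182 ≈ 4.3549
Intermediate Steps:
L = 3885
Z = 1/5339 (Z = 1/(1454 + 3885) = 1/5339 ≈ 0.00018730)
(3981 - 1024)/(679 + Z) = (3981 - 1024)/(679 + 1/5339) = 2957/(3625182/5339) = 2957*(5339/3625182) = 15787423/3625182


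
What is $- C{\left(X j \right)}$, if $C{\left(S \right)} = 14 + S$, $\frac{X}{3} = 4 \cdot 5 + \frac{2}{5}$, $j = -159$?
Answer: $\frac{48584}{5} \approx 9716.8$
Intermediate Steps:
$X = \frac{306}{5}$ ($X = 3 \left(4 \cdot 5 + \frac{2}{5}\right) = 3 \left(20 + 2 \cdot \frac{1}{5}\right) = 3 \left(20 + \frac{2}{5}\right) = 3 \cdot \frac{102}{5} = \frac{306}{5} \approx 61.2$)
$- C{\left(X j \right)} = - (14 + \frac{306}{5} \left(-159\right)) = - (14 - \frac{48654}{5}) = \left(-1\right) \left(- \frac{48584}{5}\right) = \frac{48584}{5}$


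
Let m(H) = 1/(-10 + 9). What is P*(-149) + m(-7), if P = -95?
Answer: 14154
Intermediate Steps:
m(H) = -1 (m(H) = 1/(-1) = -1)
P*(-149) + m(-7) = -95*(-149) - 1 = 14155 - 1 = 14154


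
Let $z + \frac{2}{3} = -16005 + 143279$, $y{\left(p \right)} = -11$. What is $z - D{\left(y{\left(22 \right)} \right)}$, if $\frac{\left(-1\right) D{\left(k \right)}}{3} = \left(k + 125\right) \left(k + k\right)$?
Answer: $\frac{359248}{3} \approx 1.1975 \cdot 10^{5}$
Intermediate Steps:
$z = \frac{381820}{3}$ ($z = - \frac{2}{3} + \left(-16005 + 143279\right) = - \frac{2}{3} + 127274 = \frac{381820}{3} \approx 1.2727 \cdot 10^{5}$)
$D{\left(k \right)} = - 6 k \left(125 + k\right)$ ($D{\left(k \right)} = - 3 \left(k + 125\right) \left(k + k\right) = - 3 \left(125 + k\right) 2 k = - 3 \cdot 2 k \left(125 + k\right) = - 6 k \left(125 + k\right)$)
$z - D{\left(y{\left(22 \right)} \right)} = \frac{381820}{3} - \left(-6\right) \left(-11\right) \left(125 - 11\right) = \frac{381820}{3} - \left(-6\right) \left(-11\right) 114 = \frac{381820}{3} - 7524 = \frac{359248}{3}$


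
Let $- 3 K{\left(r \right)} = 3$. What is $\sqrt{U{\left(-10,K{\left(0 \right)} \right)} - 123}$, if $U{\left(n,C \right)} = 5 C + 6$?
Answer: $i \sqrt{122} \approx 11.045 i$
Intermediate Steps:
$K{\left(r \right)} = -1$ ($K{\left(r \right)} = \left(- \frac{1}{3}\right) 3 = -1$)
$U{\left(n,C \right)} = 6 + 5 C$
$\sqrt{U{\left(-10,K{\left(0 \right)} \right)} - 123} = \sqrt{\left(6 + 5 \left(-1\right)\right) - 123} = \sqrt{\left(6 - 5\right) - 123} = \sqrt{1 - 123} = \sqrt{-122} = i \sqrt{122}$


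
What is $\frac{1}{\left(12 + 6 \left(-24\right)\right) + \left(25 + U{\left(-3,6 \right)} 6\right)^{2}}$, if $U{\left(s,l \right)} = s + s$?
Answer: $- \frac{1}{11} \approx -0.090909$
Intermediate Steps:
$U{\left(s,l \right)} = 2 s$
$\frac{1}{\left(12 + 6 \left(-24\right)\right) + \left(25 + U{\left(-3,6 \right)} 6\right)^{2}} = \frac{1}{\left(12 + 6 \left(-24\right)\right) + \left(25 + 2 \left(-3\right) 6\right)^{2}} = \frac{1}{\left(12 - 144\right) + \left(25 - 36\right)^{2}} = \frac{1}{-132 + \left(25 - 36\right)^{2}} = \frac{1}{-132 + \left(-11\right)^{2}} = \frac{1}{-132 + 121} = \frac{1}{-11} = - \frac{1}{11}$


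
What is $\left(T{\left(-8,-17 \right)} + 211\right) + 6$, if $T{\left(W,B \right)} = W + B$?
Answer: $192$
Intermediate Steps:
$T{\left(W,B \right)} = B + W$
$\left(T{\left(-8,-17 \right)} + 211\right) + 6 = \left(\left(-17 - 8\right) + 211\right) + 6 = \left(-25 + 211\right) + 6 = 186 + 6 = 192$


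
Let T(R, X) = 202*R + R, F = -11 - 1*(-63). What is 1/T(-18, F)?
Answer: -1/3654 ≈ -0.00027367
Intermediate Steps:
F = 52 (F = -11 + 63 = 52)
T(R, X) = 203*R
1/T(-18, F) = 1/(203*(-18)) = 1/(-3654) = -1/3654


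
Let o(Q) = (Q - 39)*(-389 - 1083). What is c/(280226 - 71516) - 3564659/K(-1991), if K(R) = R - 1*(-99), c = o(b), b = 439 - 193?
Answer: 41300193329/21937740 ≈ 1882.6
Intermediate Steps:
b = 246
o(Q) = 57408 - 1472*Q (o(Q) = (-39 + Q)*(-1472) = 57408 - 1472*Q)
c = -304704 (c = 57408 - 1472*246 = 57408 - 362112 = -304704)
K(R) = 99 + R (K(R) = R + 99 = 99 + R)
c/(280226 - 71516) - 3564659/K(-1991) = -304704/(280226 - 71516) - 3564659/(99 - 1991) = -304704/208710 - 3564659/(-1892) = -304704*1/208710 - 3564659*(-1/1892) = -16928/11595 + 3564659/1892 = 41300193329/21937740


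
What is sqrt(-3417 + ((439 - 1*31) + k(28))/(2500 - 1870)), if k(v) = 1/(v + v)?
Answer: I*sqrt(602644555)/420 ≈ 58.45*I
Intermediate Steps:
k(v) = 1/(2*v)
sqrt(-3417 + ((439 - 1*31) + k(28))/(2500 - 1870)) = sqrt(-3417 + ((439 - 1*31) + (1/2)/28)/(2500 - 1870)) = sqrt(-3417 + ((439 - 31) + (1/2)*(1/28))/630) = sqrt(-3417 + (408 + 1/56)*(1/630)) = sqrt(-3417 + (22849/56)*(1/630)) = sqrt(-3417 + 22849/35280) = sqrt(-120528911/35280) = I*sqrt(602644555)/420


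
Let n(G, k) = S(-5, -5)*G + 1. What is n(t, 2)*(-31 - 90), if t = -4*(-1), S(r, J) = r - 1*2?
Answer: 3267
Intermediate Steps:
S(r, J) = -2 + r (S(r, J) = r - 2 = -2 + r)
t = 4
n(G, k) = 1 - 7*G (n(G, k) = (-2 - 5)*G + 1 = -7*G + 1 = 1 - 7*G)
n(t, 2)*(-31 - 90) = (1 - 7*4)*(-31 - 90) = (1 - 28)*(-121) = -27*(-121) = 3267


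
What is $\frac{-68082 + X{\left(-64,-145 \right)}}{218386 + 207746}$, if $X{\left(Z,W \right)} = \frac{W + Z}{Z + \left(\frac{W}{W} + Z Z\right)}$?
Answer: $- \frac{274574915}{1718590356} \approx -0.15977$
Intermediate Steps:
$X{\left(Z,W \right)} = \frac{W + Z}{1 + Z + Z^{2}}$ ($X{\left(Z,W \right)} = \frac{W + Z}{Z + \left(1 + Z^{2}\right)} = \frac{W + Z}{1 + Z + Z^{2}}$)
$\frac{-68082 + X{\left(-64,-145 \right)}}{218386 + 207746} = \frac{-68082 + \frac{-145 - 64}{1 - 64 + \left(-64\right)^{2}}}{218386 + 207746} = \frac{-68082 + \frac{1}{1 - 64 + 4096} \left(-209\right)}{426132} = \left(-68082 + \frac{1}{4033} \left(-209\right)\right) \frac{1}{426132} = \left(-68082 - \frac{209}{4033}\right) \frac{1}{426132} = \left(- \frac{274574915}{4033}\right) \frac{1}{426132} = - \frac{274574915}{1718590356}$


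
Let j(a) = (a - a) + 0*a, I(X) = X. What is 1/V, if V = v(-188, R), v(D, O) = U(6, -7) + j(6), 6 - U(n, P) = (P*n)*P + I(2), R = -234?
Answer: -1/290 ≈ -0.0034483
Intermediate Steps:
U(n, P) = 4 - n*P² (U(n, P) = 6 - ((P*n)*P + 2) = 6 - (n*P² + 2) = 6 - (2 + n*P²) = 6 + (-2 - n*P²) = 4 - n*P²)
j(a) = 0 (j(a) = 0 + 0 = 0)
v(D, O) = -290 (v(D, O) = (4 - 1*6*(-7)²) + 0 = (4 - 1*6*49) + 0 = (4 - 294) + 0 = -290 + 0 = -290)
V = -290
1/V = 1/(-290) = -1/290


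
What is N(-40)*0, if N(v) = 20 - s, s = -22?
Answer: 0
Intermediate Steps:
N(v) = 42 (N(v) = 20 - 1*(-22) = 20 + 22 = 42)
N(-40)*0 = 42*0 = 0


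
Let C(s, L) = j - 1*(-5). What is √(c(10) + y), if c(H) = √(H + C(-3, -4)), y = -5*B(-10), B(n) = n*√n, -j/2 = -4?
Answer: √(√23 + 50*I*√10) ≈ 9.0273 + 8.7576*I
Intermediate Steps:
j = 8 (j = -2*(-4) = 8)
C(s, L) = 13 (C(s, L) = 8 - 1*(-5) = 8 + 5 = 13)
B(n) = n^(3/2)
y = 50*I*√10 (y = -(-50)*I*√10 = 50*I*√10 ≈ 158.11*I)
c(H) = √(13 + H) (c(H) = √(H + 13) = √(13 + H))
√(c(10) + y) = √(√(13 + 10) + 50*I*√10) = √(√23 + 50*I*√10)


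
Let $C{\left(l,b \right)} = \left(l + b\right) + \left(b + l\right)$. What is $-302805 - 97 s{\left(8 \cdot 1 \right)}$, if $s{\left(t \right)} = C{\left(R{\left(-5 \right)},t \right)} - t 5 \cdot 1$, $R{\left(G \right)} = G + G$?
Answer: $-298537$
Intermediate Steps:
$R{\left(G \right)} = 2 G$
$C{\left(l,b \right)} = 2 b + 2 l$ ($C{\left(l,b \right)} = \left(b + l\right) + \left(b + l\right) = 2 b + 2 l$)
$s{\left(t \right)} = -20 - 3 t$ ($s{\left(t \right)} = \left(2 t + 2 \cdot 2 \left(-5\right)\right) - t 5 \cdot 1 = \left(2 t + 2 \left(-10\right)\right) - 5 t 1 = \left(2 t - 20\right) - 5 t = \left(-20 + 2 t\right) - 5 t = -20 - 3 t$)
$-302805 - 97 s{\left(8 \cdot 1 \right)} = -302805 - 97 \left(-20 - 3 \cdot 8 \cdot 1\right) = -302805 - 97 \left(-20 - 24\right) = -302805 - 97 \left(-44\right) = -302805 - -4268 = -302805 + 4268 = -298537$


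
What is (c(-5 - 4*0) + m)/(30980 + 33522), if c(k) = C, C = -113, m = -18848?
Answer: -18961/64502 ≈ -0.29396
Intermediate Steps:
c(k) = -113
(c(-5 - 4*0) + m)/(30980 + 33522) = (-113 - 18848)/(30980 + 33522) = -18961/64502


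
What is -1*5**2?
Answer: -25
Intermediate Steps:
-1*5**2 = -1*25 = -25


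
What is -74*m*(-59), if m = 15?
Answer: 65490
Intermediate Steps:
-74*m*(-59) = -74*15*(-59) = -1110*(-59) = 65490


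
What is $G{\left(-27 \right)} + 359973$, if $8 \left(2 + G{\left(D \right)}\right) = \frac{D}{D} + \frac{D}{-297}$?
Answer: $\frac{7919365}{22} \approx 3.5997 \cdot 10^{5}$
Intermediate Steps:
$G{\left(D \right)} = - \frac{15}{8} - \frac{D}{2376}$ ($G{\left(D \right)} = -2 + \frac{\frac{D}{D} + \frac{D}{-297}}{8} = -2 + \frac{1 + D \left(- \frac{1}{297}\right)}{8} = -2 + \frac{1 - \frac{D}{297}}{8} = -2 - \left(- \frac{1}{8} + \frac{D}{2376}\right) = - \frac{15}{8} - \frac{D}{2376}$)
$G{\left(-27 \right)} + 359973 = \left(- \frac{15}{8} - - \frac{1}{88}\right) + 359973 = \left(- \frac{15}{8} + \frac{1}{88}\right) + 359973 = - \frac{41}{22} + 359973 = \frac{7919365}{22}$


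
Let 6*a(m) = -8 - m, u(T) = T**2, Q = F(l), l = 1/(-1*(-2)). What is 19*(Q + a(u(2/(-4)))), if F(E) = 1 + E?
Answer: 19/8 ≈ 2.3750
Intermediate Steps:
l = 1/2 ≈ 0.50000
Q = 3/2 (Q = 1 + 1/2 = 3/2 ≈ 1.5000)
a(m) = -4/3 - m/6 (a(m) = (-8 - m)/6 = -4/3 - m/6)
19*(Q + a(u(2/(-4)))) = 19*(3/2 + (-4/3 - (2/(-4))**2/6)) = 19*(3/2 + (-4/3 - (2*(-1/4))**2/6)) = 19*(3/2 + (-4/3 - (-1/2)**2/6)) = 19*(3/2 + (-4/3 - 1/6*1/4)) = 19*(3/2 + (-4/3 - 1/24)) = 19*(3/2 - 11/8) = 19*(1/8) = 19/8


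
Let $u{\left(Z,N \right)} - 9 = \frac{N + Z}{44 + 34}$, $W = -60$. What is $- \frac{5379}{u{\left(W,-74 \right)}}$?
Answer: $- \frac{209781}{284} \approx -738.67$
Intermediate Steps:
$u{\left(Z,N \right)} = 9 + \frac{N}{78} + \frac{Z}{78}$ ($u{\left(Z,N \right)} = 9 + \frac{N + Z}{44 + 34} = 9 + \frac{N + Z}{78} = 9 + \left(N + Z\right) \frac{1}{78} = 9 + \left(\frac{N}{78} + \frac{Z}{78}\right) = 9 + \frac{N}{78} + \frac{Z}{78}$)
$- \frac{5379}{u{\left(W,-74 \right)}} = - \frac{5379}{9 + \frac{1}{78} \left(-74\right) + \frac{1}{78} \left(-60\right)} = - \frac{5379}{9 - \frac{37}{39} - \frac{10}{13}} = - \frac{5379}{\frac{284}{39}} = \left(-5379\right) \frac{39}{284} = - \frac{209781}{284}$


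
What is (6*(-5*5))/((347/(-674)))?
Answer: 101100/347 ≈ 291.35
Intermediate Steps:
(6*(-5*5))/((347/(-674))) = (6*(-25))/((347*(-1/674))) = -150/(-347/674) = -150*(-674/347) = 101100/347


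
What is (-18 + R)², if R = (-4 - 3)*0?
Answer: 324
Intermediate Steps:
R = 0 (R = -7*0 = 0)
(-18 + R)² = (-18 + 0)² = (-18)² = 324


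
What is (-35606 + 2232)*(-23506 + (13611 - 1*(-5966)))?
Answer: 131126446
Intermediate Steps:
(-35606 + 2232)*(-23506 + (13611 - 1*(-5966))) = -33374*(-23506 + (13611 + 5966)) = -33374*(-23506 + 19577) = -33374*(-3929) = 131126446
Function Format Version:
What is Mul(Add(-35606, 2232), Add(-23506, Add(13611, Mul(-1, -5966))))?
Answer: 131126446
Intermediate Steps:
Mul(Add(-35606, 2232), Add(-23506, Add(13611, Mul(-1, -5966)))) = Mul(-33374, Add(-23506, Add(13611, 5966))) = Mul(-33374, Add(-23506, 19577)) = Mul(-33374, -3929) = 131126446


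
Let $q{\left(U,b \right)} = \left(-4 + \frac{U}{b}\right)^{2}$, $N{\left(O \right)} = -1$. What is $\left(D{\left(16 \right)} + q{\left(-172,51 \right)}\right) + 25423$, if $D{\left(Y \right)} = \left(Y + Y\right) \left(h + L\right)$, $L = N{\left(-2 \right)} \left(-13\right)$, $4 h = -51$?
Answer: $\frac{66287407}{2601} \approx 25485.0$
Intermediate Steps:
$h = - \frac{51}{4}$ ($h = \frac{1}{4} \left(-51\right) = - \frac{51}{4} \approx -12.75$)
$L = 13$ ($L = \left(-1\right) \left(-13\right) = 13$)
$D{\left(Y \right)} = \frac{Y}{2}$ ($D{\left(Y \right)} = \left(Y + Y\right) \left(- \frac{51}{4} + 13\right) = 2 Y \frac{1}{4} = \frac{Y}{2}$)
$\left(D{\left(16 \right)} + q{\left(-172,51 \right)}\right) + 25423 = \left(\frac{1}{2} \cdot 16 + \frac{\left(-172 - 204\right)^{2}}{2601}\right) + 25423 = \left(8 + \frac{\left(-172 - 204\right)^{2}}{2601}\right) + 25423 = \left(8 + \frac{\left(-376\right)^{2}}{2601}\right) + 25423 = \left(8 + \frac{1}{2601} \cdot 141376\right) + 25423 = \left(8 + \frac{141376}{2601}\right) + 25423 = \frac{162184}{2601} + 25423 = \frac{66287407}{2601}$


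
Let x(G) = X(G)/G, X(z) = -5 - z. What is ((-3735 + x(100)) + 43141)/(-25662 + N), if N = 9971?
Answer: -60623/24140 ≈ -2.5113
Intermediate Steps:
x(G) = (-5 - G)/G
((-3735 + x(100)) + 43141)/(-25662 + N) = ((-3735 + (-5 - 1*100)/100) + 43141)/(-25662 + 9971) = ((-3735 + (-5 - 100)/100) + 43141)/(-15691) = ((-3735 + (1/100)*(-105)) + 43141)*(-1/15691) = ((-3735 - 21/20) + 43141)*(-1/15691) = (-74721/20 + 43141)*(-1/15691) = (788099/20)*(-1/15691) = -60623/24140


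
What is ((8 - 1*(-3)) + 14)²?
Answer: 625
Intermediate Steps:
((8 - 1*(-3)) + 14)² = ((8 + 3) + 14)² = (11 + 14)² = 25² = 625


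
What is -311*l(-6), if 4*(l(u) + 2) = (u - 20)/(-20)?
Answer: 20837/40 ≈ 520.92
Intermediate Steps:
l(u) = -7/4 - u/80 (l(u) = -2 + ((u - 20)/(-20))/4 = -2 + ((-20 + u)*(-1/20))/4 = -2 + (1 - u/20)/4 = -2 + (¼ - u/80) = -7/4 - u/80)
-311*l(-6) = -311*(-7/4 - 1/80*(-6)) = -311*(-7/4 + 3/40) = -311*(-67/40) = 20837/40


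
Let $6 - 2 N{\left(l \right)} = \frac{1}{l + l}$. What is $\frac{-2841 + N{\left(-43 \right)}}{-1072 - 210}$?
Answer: $\frac{488135}{220504} \approx 2.2137$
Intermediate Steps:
$N{\left(l \right)} = 3 - \frac{1}{4 l}$ ($N{\left(l \right)} = 3 - \frac{1}{2 \left(l + l\right)} = 3 - \frac{1}{2 \cdot 2 l} = 3 - \frac{\frac{1}{2} \frac{1}{l}}{2} = 3 - \frac{1}{4 l}$)
$\frac{-2841 + N{\left(-43 \right)}}{-1072 - 210} = \frac{-2841 + \left(3 - \frac{1}{4 \left(-43\right)}\right)}{-1072 - 210} = \frac{-2841 + \left(3 - - \frac{1}{172}\right)}{-1072 - 210} = \frac{-2841 + \left(3 + \frac{1}{172}\right)}{-1282} = \left(-2841 + \frac{517}{172}\right) \left(- \frac{1}{1282}\right) = \left(- \frac{488135}{172}\right) \left(- \frac{1}{1282}\right) = \frac{488135}{220504}$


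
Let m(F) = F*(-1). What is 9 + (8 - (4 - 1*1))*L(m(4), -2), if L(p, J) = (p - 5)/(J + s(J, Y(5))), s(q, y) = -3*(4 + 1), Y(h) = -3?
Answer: 198/17 ≈ 11.647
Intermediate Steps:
s(q, y) = -15 (s(q, y) = -3*5 = -15)
m(F) = -F
L(p, J) = (-5 + p)/(-15 + J) (L(p, J) = (p - 5)/(J - 15) = (-5 + p)/(-15 + J))
9 + (8 - (4 - 1*1))*L(m(4), -2) = 9 + (8 - (4 - 1*1))*((-5 - 1*4)/(-15 - 2)) = 9 + (8 - (4 - 1))*((-5 - 4)/(-17)) = 9 + (8 - 1*3)*(-1/17*(-9)) = 9 + (8 - 3)*(9/17) = 9 + 5*(9/17) = 9 + 45/17 = 198/17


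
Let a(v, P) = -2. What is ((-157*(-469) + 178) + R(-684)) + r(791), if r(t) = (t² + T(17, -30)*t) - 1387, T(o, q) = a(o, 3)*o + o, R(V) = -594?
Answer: 684064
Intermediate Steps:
T(o, q) = -o (T(o, q) = -2*o + o = -o)
r(t) = -1387 + t² - 17*t (r(t) = (t² + (-1*17)*t) - 1387 = (t² - 17*t) - 1387 = -1387 + t² - 17*t)
((-157*(-469) + 178) + R(-684)) + r(791) = ((-157*(-469) + 178) - 594) + (-1387 + 791² - 17*791) = ((73633 + 178) - 594) + (-1387 + 625681 - 13447) = (73811 - 594) + 610847 = 73217 + 610847 = 684064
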